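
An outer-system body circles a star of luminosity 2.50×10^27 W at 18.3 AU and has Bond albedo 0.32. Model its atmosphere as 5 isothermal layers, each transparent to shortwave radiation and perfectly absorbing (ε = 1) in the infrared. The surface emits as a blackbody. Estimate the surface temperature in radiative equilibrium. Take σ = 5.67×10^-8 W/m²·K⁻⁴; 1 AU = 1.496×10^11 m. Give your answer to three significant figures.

148 K

d = 18.3 × 1.496×10^11 m = 2.738×10^12 m.
Spreading L over a sphere of radius d: S = 2.50×10^27/(4π·2.74×10^12²) = 26.54 W/m².
OLR = S(1−α)/4 = 4.512 W/m²; the top layer radiates at T_e = 94.45 K.
Layer-by-layer balance gives σT_s⁴ = (N+1)σT_e⁴, so T_s = 6^¼·94.45 = 147.8 K.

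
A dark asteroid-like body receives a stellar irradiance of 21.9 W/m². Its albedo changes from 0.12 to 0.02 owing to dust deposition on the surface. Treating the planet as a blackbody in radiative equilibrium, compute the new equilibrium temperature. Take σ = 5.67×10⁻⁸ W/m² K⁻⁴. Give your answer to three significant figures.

New equilibrium: T₂ = [(1−0.02)·21.90/(4σ)]^(1/4) = 98.63 K.

98.6 K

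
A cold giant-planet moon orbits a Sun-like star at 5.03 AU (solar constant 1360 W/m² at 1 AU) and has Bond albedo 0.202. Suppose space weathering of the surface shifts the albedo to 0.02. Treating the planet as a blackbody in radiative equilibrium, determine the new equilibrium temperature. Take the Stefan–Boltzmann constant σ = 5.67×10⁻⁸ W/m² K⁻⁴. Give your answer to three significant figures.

Flux at the orbit: S = 1360/(5.03)² = 53.75 W/m².
With the new albedo, S(1−α₂)/4 = 13.17 W/m², so T₂ = 123.5 K.

123 K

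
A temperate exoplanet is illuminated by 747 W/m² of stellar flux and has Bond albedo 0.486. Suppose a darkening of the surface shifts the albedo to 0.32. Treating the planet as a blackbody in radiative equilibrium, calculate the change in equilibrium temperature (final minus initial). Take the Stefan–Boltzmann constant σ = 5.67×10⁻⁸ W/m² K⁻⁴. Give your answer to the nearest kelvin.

With α = 0.486, T₁ = 202.8 K.
Final:   T₂ = [S(1−0.32)/(4σ)]^(1/4) = 217.5 K.
ΔT = T₂ − T₁ = 14.70 K.

15 kelvin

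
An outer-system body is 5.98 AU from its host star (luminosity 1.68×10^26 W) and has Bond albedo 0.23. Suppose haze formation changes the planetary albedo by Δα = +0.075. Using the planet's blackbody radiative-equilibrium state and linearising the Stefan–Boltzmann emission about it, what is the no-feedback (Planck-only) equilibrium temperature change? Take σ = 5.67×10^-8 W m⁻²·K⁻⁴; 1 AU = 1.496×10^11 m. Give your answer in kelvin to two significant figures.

d = 5.98 × 1.496×10^11 m = 8.946×10^11 m.
S = L/(4πd²) = 16.70 W m⁻².
Reference equilibrium: T_e = [S(1−α)/(4σ)]^(1/4) = 86.78 K.
ΔF = −(S/4)Δα = −(16.70/4)×(+0.075) = -0.3132 W m⁻².
Planck response: λ_P = 4σT_e³ = 4·5.67×10⁻⁸·(86.78)³ = 0.1482 W m⁻²/K.
ΔT₀ = ΔF/λ_P = -0.3132/0.1482 = -2.11 K.

-2.1 K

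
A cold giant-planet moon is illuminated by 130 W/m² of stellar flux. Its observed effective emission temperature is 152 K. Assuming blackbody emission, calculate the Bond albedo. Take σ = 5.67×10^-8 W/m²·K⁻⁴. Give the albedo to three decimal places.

Energy balance: S(1−α)/4 = σT⁴, so 1−α = 4σT⁴/S.
4σT⁴ = 4·5.67×10⁻⁸·(152)⁴ = 121.1 W/m².
Hence α = 1 − 121.1/130.0 = 0.0687.

0.069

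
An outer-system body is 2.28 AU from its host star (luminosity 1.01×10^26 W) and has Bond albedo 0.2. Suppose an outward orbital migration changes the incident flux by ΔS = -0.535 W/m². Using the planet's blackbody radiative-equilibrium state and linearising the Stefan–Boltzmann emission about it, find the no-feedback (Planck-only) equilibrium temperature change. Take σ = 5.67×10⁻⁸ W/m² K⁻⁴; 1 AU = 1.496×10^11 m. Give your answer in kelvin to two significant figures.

-0.24 kelvin

d = 2.28 × 1.496×10^11 m = 3.411×10^11 m.
Spreading L over a sphere of radius d: S = 1.01×10^26/(4π·3.41×10^11²) = 69.08 W/m².
The baseline emission temperature is T_e = 124.9 K.
ΔF = Δ[S(1−α)]/4 = (1−0.2)·-0.535/4 = -0.1070 W/m².
Planck response: λ_P = 4σT_e³ = 4·5.67×10⁻⁸·(124.9)³ = 0.4423 W/m²/K.
ΔT₀ = ΔF/λ_P = -0.1070/0.4423 = -0.242 K.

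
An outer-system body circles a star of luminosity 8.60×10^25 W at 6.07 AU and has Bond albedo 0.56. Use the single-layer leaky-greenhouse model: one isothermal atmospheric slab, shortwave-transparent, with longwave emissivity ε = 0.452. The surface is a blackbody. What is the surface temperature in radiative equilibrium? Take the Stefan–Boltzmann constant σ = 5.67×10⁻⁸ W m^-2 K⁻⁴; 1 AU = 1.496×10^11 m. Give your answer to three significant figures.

Orbital distance: d = 6.07 AU = 9.081×10^11 m.
S = L/(4πd²) = 8.299 W m^-2.
Effective emission temperature (TOA balance): σT_e⁴ = S(1−α)/4 = 0.9129 W m^-2 → T_e = 63.35 K.
Surface balance with a leaky layer gives σT_s⁴ = σT_e⁴·2/(2−ε), so T_s = T_e·[2/(2−0.452)]^(1/4) = 67.54 K.

67.5 K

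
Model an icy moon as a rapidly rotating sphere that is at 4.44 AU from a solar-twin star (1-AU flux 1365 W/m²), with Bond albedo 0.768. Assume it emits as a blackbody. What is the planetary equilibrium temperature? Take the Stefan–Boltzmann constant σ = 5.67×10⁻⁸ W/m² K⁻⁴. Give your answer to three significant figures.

Irradiance scales as 1/d², so S = 1365 W/m² × (1/4.44)² = 69.24 W/m².
Absorbed flux (global mean): S(1−α)/4 = 69.24·0.232/4 = 4.016 W/m².
Balancing against σT⁴: T = (4.016/5.67×10⁻⁸)^(1/4) = 91.74 K.

91.7 kelvin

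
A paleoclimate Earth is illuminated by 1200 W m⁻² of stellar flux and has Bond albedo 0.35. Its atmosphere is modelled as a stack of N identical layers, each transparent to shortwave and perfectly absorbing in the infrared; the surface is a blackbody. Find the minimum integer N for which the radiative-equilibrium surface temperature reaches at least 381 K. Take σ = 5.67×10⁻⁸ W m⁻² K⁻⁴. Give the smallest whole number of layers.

6

The effective emission temperature is T_e = [S(1−α)/(4σ)]^¼ = 242.2 K.
Since T_s⁴ = (N+1)T_e⁴, we need N ≥ (T_s/T_e)⁴ − 1 = 5.127.
The minimum whole number is N = 6.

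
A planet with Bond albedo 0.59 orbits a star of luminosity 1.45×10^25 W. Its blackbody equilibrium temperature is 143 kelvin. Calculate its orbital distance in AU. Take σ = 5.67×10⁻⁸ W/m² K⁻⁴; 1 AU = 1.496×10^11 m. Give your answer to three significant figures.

Required flux: S = 4σT⁴/(1−α) = 231.3 W/m².
From L = 4πd²S, d = √(1.45×10^25/(4π·231.3)) = 7.063×10^10 m = 0.4721 AU.

0.472 AU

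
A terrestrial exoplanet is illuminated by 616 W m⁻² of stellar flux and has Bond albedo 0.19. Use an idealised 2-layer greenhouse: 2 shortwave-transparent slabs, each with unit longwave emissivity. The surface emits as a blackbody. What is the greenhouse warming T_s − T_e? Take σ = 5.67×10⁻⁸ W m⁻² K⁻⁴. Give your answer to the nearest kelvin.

68 K

OLR = S(1−α)/4 = 124.7 W m⁻²; the top layer radiates at T_e = 216.6 K.
Surface: T_s = (3)^¼·T_e = 285.0 K.
So the greenhouse effect raises the surface by 285.0 − 216.6 = 68.45 K.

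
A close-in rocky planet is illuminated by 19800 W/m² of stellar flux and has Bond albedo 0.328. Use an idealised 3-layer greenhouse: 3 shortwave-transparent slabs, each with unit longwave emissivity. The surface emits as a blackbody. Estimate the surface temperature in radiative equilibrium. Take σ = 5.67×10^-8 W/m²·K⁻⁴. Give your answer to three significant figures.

OLR = S(1−α)/4 = 3326 W/m²; the top layer radiates at T_e = 492.2 K.
For an N-layer opaque stack, T_s⁴ = (N+1)T_e⁴, hence T_s = (4)^(1/4)×492.2 K = 696.0 K.

696 K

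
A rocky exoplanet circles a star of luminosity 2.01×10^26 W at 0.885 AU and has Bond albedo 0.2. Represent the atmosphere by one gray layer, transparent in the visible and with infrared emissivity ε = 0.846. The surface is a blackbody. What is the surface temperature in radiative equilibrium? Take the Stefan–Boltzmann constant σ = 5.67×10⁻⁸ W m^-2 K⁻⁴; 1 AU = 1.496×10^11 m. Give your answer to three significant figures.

273 K

Orbital distance: d = 0.885 AU = 1.324×10^11 m.
Flux at the orbit: S = L/(4πd²) = 2.01×10^26/(4π·(1.32×10^11)²) = 912.5 W m^-2.
At the top of the atmosphere, σT_e⁴ = S(1−α)/4 = 182.5 W m^-2, giving T_e = 238.2 K.
For a single slab of emissivity ε, T_s⁴ = 2T_e⁴/(2−ε); thus T_s = 238.2·(1.733)^(1/4) = 273.3 K.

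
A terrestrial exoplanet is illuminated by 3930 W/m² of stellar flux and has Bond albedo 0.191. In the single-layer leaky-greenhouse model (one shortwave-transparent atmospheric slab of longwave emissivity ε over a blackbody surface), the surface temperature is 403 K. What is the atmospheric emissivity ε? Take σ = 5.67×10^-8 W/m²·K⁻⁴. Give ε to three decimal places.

0.937

First, T_e = [3930·(1−0.191)/(4σ)]^(1/4) = 344.1 K.
Since (2−ε)/2 = (T_e/T_s)⁴ = 0.5315, ε = 0.9371.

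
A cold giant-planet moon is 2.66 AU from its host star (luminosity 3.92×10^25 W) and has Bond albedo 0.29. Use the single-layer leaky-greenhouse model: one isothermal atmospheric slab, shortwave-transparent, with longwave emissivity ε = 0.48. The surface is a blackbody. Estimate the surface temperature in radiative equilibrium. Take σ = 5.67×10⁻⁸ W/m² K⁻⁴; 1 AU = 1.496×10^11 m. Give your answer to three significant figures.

94.9 kelvin

Orbital distance: d = 2.66 AU = 3.979×10^11 m.
Spreading L over a sphere of radius d: S = 3.92×10^25/(4π·3.98×10^11²) = 19.70 W/m².
The planet radiates to space at T_e = [S(1−α)/(4σ)]^(1/4) = 88.62 K.
The surface balance (absorbed SW + ε·downward IR = σT_s⁴) with T_a⁴ = T_s⁴/2 reduces to T_s = T_e·[2/(2−ε)]^¼ = 94.91 K.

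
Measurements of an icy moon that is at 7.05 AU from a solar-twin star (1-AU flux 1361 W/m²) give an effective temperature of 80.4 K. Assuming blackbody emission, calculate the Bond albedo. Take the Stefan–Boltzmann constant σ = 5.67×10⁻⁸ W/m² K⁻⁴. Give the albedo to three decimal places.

Irradiance scales as 1/d², so S = 1361 W/m² × (1/7.05)² = 27.38 W/m².
From σT⁴ = S(1−α)/4 we invert for α: 1−α = 4σT⁴/S.
4σT⁴ = 4·5.67×10⁻⁸·(80.4)⁴ = 9.477 W/m².
1−α = 9.477/27.38 = 0.3461, so α = 0.6539.

0.654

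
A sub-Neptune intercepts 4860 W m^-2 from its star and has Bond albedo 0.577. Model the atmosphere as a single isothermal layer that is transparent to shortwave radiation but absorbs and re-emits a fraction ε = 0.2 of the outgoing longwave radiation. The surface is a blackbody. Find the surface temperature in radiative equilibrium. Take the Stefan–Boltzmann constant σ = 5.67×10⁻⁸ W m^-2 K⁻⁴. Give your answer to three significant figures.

The planet radiates to space at T_e = [S(1−α)/(4σ)]^(1/4) = 308.6 K.
The surface balance (absorbed SW + ε·downward IR = σT_s⁴) with T_a⁴ = T_s⁴/2 reduces to T_s = T_e·[2/(2−ε)]^¼ = 316.8 K.

317 K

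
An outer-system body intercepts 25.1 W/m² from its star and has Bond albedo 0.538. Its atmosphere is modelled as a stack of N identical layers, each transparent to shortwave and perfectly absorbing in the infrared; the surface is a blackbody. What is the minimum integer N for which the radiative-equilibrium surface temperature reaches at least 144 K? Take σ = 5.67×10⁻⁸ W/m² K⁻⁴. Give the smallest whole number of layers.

8

Top-of-atmosphere balance: σT_e⁴ = S(1−α)/4 = 2.899 W/m² → T_e = 84.56 K.
Need (N+1)T_e⁴ ≥ T_s⁴, i.e. N+1 ≥ (144/84.56)⁴ = 8.410.
Rounding up, N = 8.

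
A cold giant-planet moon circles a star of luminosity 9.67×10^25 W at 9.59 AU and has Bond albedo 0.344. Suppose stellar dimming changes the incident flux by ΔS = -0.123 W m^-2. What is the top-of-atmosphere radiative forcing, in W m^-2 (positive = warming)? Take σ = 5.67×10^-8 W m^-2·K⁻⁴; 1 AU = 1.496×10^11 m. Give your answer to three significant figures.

Orbital distance: d = 9.59 AU = 1.435×10^12 m.
S = L/(4πd²) = 3.739 W m^-2.
Only a fraction (1−α) is absorbed and it's spread over 4πR², so ΔF = (1−α)ΔS/4 = -0.02017 W m^-2.

-0.0202 W m^-2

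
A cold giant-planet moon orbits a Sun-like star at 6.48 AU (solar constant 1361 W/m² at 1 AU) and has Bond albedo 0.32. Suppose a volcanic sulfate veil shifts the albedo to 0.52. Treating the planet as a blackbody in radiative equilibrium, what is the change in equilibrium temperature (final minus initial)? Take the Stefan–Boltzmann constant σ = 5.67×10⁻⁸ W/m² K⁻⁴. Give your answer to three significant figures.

-8.28 K

By the inverse-square law, S = 1361/6.48² = 32.41 W/m².
Initial: T₁ = [S(1−0.32)/(4σ)]^(1/4) = 99.29 K.
After:  T₂ = [32.41·0.48/(4σ)]^(1/4) = 91.01 K.
ΔT = T₂ − T₁ = -8.280 K.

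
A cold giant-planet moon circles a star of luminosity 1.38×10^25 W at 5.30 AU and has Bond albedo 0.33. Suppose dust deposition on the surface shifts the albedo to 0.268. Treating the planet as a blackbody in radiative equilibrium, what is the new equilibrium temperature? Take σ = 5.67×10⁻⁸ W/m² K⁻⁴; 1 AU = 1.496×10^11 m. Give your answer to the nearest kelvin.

d = 5.30 × 1.496×10^11 m = 7.929×10^11 m.
Spreading L over a sphere of radius d: S = 1.38×10^25/(4π·7.93×10^11²) = 1.747 W/m².
New equilibrium: T₂ = [(1−0.268)·1.747/(4σ)]^(1/4) = 48.73 K.

49 K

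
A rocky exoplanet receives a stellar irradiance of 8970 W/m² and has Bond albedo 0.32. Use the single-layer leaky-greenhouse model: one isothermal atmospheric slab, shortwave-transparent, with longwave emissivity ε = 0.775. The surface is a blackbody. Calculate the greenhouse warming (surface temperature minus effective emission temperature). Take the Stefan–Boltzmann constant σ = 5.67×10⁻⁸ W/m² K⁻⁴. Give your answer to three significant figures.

At the top of the atmosphere, σT_e⁴ = S(1−α)/4 = 1525 W/m², giving T_e = 405.0 K.
Surface balance with a leaky layer gives σT_s⁴ = σT_e⁴·2/(2−ε), so T_s = T_e·[2/(2−0.775)]^(1/4) = 457.8 K.
T_s − T_e = 457.8 − 405.0 = 52.80 K.

52.8 K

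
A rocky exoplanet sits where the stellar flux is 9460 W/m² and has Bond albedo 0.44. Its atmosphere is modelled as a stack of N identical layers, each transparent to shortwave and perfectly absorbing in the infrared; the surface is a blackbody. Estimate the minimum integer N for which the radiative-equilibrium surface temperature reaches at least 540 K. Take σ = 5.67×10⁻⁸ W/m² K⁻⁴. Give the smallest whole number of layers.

Top-of-atmosphere balance: σT_e⁴ = S(1−α)/4 = 1324 W/m² → T_e = 390.9 K.
Since T_s⁴ = (N+1)T_e⁴, we need N ≥ (T_s/T_e)⁴ − 1 = 2.640.
The minimum whole number is N = 3.

3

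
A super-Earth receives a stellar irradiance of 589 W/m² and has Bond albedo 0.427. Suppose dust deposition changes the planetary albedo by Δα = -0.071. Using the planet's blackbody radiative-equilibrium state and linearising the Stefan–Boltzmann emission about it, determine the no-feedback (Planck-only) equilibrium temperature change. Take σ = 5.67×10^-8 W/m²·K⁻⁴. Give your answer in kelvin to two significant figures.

The baseline emission temperature is T_e = 196.4 K.
The change in absorbed flux is Δ[S(1−α)/4] = −SΔα/4 = 10.45 W/m².
The Planck feedback parameter is 4σT_e³ = 1.718 W/m²/K.
Hence the no-feedback warming is ΔF/(4σT_e³) = 6.08 K.

6.1 K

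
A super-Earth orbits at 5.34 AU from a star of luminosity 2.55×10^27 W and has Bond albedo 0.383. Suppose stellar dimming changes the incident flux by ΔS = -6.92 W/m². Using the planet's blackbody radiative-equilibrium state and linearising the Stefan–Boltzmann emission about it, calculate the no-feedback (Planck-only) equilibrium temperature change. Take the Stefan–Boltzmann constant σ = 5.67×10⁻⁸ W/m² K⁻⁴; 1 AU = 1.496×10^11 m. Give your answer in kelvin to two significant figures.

-0.93 K

d = 5.34 × 1.496×10^11 m = 7.989×10^11 m.
S = L/(4πd²) = 318.0 W/m².
Unperturbed T_e = [318.0·(1−0.383)/(4σ)]^¼ = 171.5 K.
TOA radiative forcing: ΔF = (1−α)ΔS/4 = 0.617·(-6.92)/4 = -1.067 W/m².
Planck response: λ_P = 4σT_e³ = 4·5.67×10⁻⁸·(171.5)³ = 1.144 W/m²/K.
So ΔT₀ = -1.067/1.144 = -0.933 K.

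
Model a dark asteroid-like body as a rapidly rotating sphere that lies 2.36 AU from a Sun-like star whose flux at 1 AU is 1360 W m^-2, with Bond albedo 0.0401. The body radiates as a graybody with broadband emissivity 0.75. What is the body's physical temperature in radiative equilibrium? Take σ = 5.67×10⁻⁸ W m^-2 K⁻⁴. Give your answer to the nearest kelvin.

193 K

By the inverse-square law, S = 1360/2.36² = 244.2 W m^-2.
Averaging over the sphere, the absorbed flux is S(1−α)/4 = 58.60 W m^-2.
Equating to εσT⁴ with ε = 0.75: T = (58.60/0.75σ)^(1/4) = 192.7 K.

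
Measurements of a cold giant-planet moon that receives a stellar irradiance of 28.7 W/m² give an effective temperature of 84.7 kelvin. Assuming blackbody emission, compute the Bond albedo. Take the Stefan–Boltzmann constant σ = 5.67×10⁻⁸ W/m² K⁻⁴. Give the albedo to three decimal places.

From σT⁴ = S(1−α)/4 we invert for α: 1−α = 4σT⁴/S.
4σT⁴ = 4·5.67×10⁻⁸·(84.7)⁴ = 11.67 W/m².
Hence α = 1 − 11.67/28.70 = 0.5933.

0.593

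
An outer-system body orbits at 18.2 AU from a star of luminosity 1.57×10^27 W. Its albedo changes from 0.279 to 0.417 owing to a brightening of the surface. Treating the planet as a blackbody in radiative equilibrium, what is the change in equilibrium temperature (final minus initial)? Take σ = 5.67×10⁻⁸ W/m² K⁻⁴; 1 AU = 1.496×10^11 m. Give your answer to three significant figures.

Orbital distance: d = 18.2 AU = 2.723×10^12 m.
S = L/(4πd²) = 16.85 W/m².
Initial: T₁ = [S(1−0.279)/(4σ)]^(1/4) = 85.55 K.
After:  T₂ = [16.85·0.583/(4σ)]^(1/4) = 81.13 K.
ΔT = T₂ − T₁ = -4.426 K.

-4.43 K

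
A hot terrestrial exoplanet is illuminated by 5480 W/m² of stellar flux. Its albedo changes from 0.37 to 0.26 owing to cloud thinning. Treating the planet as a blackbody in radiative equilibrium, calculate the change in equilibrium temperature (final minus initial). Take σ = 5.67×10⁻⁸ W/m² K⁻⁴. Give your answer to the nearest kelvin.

Initial: T₁ = [S(1−0.37)/(4σ)]^(1/4) = 351.3 K.
Final:   T₂ = [S(1−0.26)/(4σ)]^(1/4) = 365.7 K.
ΔT = T₂ − T₁ = 14.42 K.

14 K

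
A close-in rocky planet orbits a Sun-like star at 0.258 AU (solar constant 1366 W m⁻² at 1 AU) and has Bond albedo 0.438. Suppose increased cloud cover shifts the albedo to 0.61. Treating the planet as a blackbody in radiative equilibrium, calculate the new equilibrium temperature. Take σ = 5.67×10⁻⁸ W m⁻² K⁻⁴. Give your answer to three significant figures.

Flux at the orbit: S = 1366/(0.258)² = 20520 W m⁻².
New equilibrium: T₂ = [(1−0.61)·20520/(4σ)]^(1/4) = 433.4 K.

433 K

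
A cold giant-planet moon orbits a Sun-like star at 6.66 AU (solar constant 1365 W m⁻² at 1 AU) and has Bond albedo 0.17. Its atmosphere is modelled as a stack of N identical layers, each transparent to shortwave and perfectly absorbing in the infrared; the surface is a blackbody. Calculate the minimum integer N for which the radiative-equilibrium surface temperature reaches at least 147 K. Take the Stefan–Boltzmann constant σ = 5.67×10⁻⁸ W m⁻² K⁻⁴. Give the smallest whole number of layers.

Flux at the orbit: S = 1365/(6.66)² = 30.77 W m⁻².
Top-of-atmosphere balance: σT_e⁴ = S(1−α)/4 = 6.386 W m⁻² → T_e = 103.0 K.
Since T_s⁴ = (N+1)T_e⁴, we need N ≥ (T_s/T_e)⁴ − 1 = 3.146.
Rounding up, N = 4.

4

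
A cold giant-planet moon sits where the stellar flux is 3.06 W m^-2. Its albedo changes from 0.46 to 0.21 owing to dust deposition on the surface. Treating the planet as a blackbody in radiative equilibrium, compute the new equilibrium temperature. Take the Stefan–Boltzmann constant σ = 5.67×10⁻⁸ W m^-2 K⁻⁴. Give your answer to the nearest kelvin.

With the new albedo, S(1−α₂)/4 = 0.6044 W m^-2, so T₂ = 57.14 K.

57 K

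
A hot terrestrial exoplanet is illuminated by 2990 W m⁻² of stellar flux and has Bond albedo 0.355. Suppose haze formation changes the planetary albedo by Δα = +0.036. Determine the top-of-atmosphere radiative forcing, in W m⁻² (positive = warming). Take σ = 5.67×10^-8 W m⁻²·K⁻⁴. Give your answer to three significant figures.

ΔF = −(S/4)Δα = −(2990/4)×(+0.036) = -26.91 W m⁻².

-26.9 W m⁻²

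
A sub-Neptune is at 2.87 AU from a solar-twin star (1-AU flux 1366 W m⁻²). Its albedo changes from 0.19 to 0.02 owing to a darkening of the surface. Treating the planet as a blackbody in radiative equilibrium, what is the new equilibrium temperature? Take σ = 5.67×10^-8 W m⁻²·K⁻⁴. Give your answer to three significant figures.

164 kelvin

Irradiance scales as 1/d², so S = 1366 W m⁻² × (1/2.87)² = 165.8 W m⁻².
T₂ = [S(1−α₂)/(4σ)]^(1/4) = [165.8·0.98/(4σ)]^(1/4) = 163.6 K.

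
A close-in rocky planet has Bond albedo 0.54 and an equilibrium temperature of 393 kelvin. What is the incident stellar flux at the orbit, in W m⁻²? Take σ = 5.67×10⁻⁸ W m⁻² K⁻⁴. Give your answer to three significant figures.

11800 W m⁻²

From S(1−α)/4 = σT⁴: S = 4σT⁴/(1−α).
σT⁴ = 5.67×10⁻⁸·(393)⁴ = 1353 W m⁻².
S = 4·1353/0.46 = 11760 W m⁻².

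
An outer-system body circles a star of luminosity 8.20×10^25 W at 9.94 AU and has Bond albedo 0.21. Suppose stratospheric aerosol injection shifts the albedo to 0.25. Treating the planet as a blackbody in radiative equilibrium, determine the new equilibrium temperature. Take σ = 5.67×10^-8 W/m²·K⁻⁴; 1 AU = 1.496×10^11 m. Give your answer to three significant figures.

d = 9.94 × 1.496×10^11 m = 1.487×10^12 m.
S = L/(4πd²) = 2.951 W/m².
New equilibrium: T₂ = [(1−0.25)·2.951/(4σ)]^(1/4) = 55.89 K.

55.9 kelvin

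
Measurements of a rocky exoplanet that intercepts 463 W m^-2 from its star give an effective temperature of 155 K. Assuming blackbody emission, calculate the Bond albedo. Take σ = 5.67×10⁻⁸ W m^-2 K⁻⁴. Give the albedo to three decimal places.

0.717

Rearranging the radiative balance, α = 1 − 4σT⁴/S.
σT⁴ = 32.73 W m^-2, so 4σT⁴ = 130.9 W m^-2.
1−α = 130.9/463.0 = 0.2827, so α = 0.7173.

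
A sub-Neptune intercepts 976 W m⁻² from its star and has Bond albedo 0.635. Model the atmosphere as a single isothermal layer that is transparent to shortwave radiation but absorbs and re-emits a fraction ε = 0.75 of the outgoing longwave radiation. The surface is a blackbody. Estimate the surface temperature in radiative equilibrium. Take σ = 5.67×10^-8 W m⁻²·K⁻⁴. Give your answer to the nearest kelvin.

224 K

Effective emission temperature (TOA balance): σT_e⁴ = S(1−α)/4 = 89.06 W m⁻² → T_e = 199.1 K.
Surface balance with a leaky layer gives σT_s⁴ = σT_e⁴·2/(2−ε), so T_s = T_e·[2/(2−0.75)]^(1/4) = 223.9 K.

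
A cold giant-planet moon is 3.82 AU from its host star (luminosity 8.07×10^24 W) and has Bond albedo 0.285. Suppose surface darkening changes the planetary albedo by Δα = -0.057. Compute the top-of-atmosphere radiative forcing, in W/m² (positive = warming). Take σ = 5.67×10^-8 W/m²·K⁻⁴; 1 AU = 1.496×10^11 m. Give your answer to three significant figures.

Orbital distance: d = 3.82 AU = 5.715×10^11 m.
S = L/(4πd²) = 1.966 W/m².
ΔF = −(S/4)Δα = −(1.966/4)×(-0.057) = 0.02802 W/m².

0.0280 W/m²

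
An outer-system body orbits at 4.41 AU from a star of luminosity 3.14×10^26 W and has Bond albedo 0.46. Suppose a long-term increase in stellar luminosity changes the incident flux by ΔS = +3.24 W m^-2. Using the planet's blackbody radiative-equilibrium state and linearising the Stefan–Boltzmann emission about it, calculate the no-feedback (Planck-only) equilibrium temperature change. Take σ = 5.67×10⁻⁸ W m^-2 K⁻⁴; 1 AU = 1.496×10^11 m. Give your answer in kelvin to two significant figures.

Orbital distance: d = 4.41 AU = 6.597×10^11 m.
Spreading L over a sphere of radius d: S = 3.14×10^26/(4π·6.60×10^11²) = 57.41 W m^-2.
The baseline emission temperature is T_e = 108.1 K.
ΔF = Δ[S(1−α)]/4 = (1−0.46)·+3.24/4 = 0.4374 W m^-2.
The Planck feedback parameter is 4σT_e³ = 0.2867 W m^-2/K.
So ΔT₀ = 0.4374/0.2867 = 1.53 K.

1.5 kelvin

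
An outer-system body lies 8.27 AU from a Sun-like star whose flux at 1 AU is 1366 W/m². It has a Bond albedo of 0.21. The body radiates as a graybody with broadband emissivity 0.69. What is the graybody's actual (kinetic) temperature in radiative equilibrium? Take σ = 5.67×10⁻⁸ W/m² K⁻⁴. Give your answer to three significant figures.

100 kelvin

Flux at the orbit: S = 1366/(8.27)² = 19.97 W/m².
The planet absorbs (1−α)S over its disc πR² and re-emits over 4πR², so the mean absorbed flux is (1−0.21)·19.97/4 = 3.945 W/m².
Equating to εσT⁴ with ε = 0.69: T = (3.945/0.69σ)^(1/4) = 100.2 K.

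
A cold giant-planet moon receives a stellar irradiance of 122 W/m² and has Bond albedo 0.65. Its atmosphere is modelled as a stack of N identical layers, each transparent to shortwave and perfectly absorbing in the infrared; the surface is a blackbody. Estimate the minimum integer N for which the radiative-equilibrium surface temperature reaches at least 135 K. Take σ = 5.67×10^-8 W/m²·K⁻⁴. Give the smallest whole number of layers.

Top-of-atmosphere balance: σT_e⁴ = S(1−α)/4 = 10.67 W/m² → T_e = 117.1 K.
T_s = (N+1)^(1/4)·T_e ≥ 135 K requires N+1 ≥ (T_s/T_e)⁴ = (135/117.1)⁴ = 1.764.
So N ≥ 0.764; the smallest integer is N = 1.

1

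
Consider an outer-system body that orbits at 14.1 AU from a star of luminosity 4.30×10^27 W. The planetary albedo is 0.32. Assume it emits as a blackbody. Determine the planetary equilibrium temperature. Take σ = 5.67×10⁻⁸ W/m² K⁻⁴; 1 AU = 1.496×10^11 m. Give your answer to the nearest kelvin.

d = 14.1 × 1.496×10^11 m = 2.109×10^12 m.
Flux at the orbit: S = L/(4πd²) = 4.30×10^27/(4π·(2.11×10^12)²) = 76.91 W/m².
The planet absorbs (1−α)S over its disc πR² and re-emits over 4πR², so the mean absorbed flux is (1−0.32)·76.91/4 = 13.07 W/m².
Balancing against σT⁴: T = (13.07/5.67×10⁻⁸)^(1/4) = 123.2 K.

123 kelvin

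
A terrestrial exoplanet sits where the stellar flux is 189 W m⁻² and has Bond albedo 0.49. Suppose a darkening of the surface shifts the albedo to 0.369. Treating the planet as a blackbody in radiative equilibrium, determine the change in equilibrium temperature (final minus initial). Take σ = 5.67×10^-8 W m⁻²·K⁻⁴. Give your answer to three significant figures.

7.85 K

Before: T₁ = [189.0·0.51/(4σ)]^(1/4) = 143.6 K.
Final:   T₂ = [S(1−0.369)/(4σ)]^(1/4) = 151.4 K.
ΔT = T₂ − T₁ = 7.849 K.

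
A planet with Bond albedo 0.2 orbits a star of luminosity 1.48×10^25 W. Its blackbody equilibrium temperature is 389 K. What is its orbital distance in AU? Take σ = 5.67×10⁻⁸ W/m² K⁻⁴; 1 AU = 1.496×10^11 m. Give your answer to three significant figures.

The flux needed for this T is 4σT⁴/(1−0.2) = 6492 W/m².
Then d = [L/(4πS)]^(1/2) = 1.347×10^10 m, i.e. 0.09004 AU.

0.0900 AU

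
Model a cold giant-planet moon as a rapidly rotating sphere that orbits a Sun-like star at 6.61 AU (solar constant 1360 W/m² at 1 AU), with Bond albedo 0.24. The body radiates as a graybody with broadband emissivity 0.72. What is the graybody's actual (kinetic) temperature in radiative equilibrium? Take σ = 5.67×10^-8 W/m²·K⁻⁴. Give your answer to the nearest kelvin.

Irradiance scales as 1/d², so S = 1360 W/m² × (1/6.61)² = 31.13 W/m².
The planet absorbs (1−α)S over its disc πR² and re-emits over 4πR², so the mean absorbed flux is (1−0.24)·31.13/4 = 5.914 W/m².
Radiative balance εσT⁴ = 5.914 gives T = [5.914/(0.72·σ)]^(1/4) = 109.7 K.

110 K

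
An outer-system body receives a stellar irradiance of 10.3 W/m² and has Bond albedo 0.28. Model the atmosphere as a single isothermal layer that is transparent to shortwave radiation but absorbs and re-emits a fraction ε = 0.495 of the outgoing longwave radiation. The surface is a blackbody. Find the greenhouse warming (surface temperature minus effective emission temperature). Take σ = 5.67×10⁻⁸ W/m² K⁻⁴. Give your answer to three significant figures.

5.57 K

At the top of the atmosphere, σT_e⁴ = S(1−α)/4 = 1.854 W/m², giving T_e = 75.62 K.
Surface balance with a leaky layer gives σT_s⁴ = σT_e⁴·2/(2−ε), so T_s = T_e·[2/(2−0.495)]^(1/4) = 81.19 K.
T_s − T_e = 81.19 − 75.62 = 5.571 K.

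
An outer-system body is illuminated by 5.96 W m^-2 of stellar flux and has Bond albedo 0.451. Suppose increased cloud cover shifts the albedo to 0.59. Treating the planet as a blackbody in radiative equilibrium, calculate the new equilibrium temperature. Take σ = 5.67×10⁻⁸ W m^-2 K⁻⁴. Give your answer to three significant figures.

57.3 K

With the new albedo, S(1−α₂)/4 = 0.6109 W m^-2, so T₂ = 57.29 K.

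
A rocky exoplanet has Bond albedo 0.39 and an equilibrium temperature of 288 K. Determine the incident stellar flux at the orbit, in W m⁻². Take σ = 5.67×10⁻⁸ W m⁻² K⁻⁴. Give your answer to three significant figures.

Invert the energy balance for S: S = 4σT⁴/(1−α).
The emitted flux is σT⁴ = 390.1 W m⁻².
So S = 4×390.1/(1−0.39) = 2558 W m⁻².

2560 W m⁻²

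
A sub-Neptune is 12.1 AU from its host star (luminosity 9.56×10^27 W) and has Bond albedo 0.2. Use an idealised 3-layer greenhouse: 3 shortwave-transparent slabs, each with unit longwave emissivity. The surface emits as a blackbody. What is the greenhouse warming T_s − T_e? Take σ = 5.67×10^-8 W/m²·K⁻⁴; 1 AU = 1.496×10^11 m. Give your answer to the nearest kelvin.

d = 12.1 × 1.496×10^11 m = 1.810×10^12 m.
Flux at the orbit: S = L/(4πd²) = 9.56×10^27/(4π·(1.81×10^12)²) = 232.2 W/m².
The effective emission temperature is T_e = [S(1−α)/(4σ)]^¼ = 169.2 K.
T_s = (N+1)^(1/4)·T_e = 239.2 K.
So the greenhouse effect raises the surface by 239.2 − 169.2 = 70.07 K.

70 kelvin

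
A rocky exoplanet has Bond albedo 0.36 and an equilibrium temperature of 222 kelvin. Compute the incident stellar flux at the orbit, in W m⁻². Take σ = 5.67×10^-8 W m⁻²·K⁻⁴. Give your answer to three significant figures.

861 W m⁻²

Invert the energy balance for S: S = 4σT⁴/(1−α).
σT⁴ = 5.67×10⁻⁸·(222)⁴ = 137.7 W m⁻².
S = 4·137.7/0.64 = 860.7 W m⁻².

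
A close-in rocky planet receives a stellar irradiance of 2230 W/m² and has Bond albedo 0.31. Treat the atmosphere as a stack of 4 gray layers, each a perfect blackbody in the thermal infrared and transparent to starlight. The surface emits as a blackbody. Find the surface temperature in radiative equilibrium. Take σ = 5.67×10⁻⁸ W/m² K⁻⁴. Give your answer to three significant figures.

429 K

OLR = S(1−α)/4 = 384.7 W/m²; the top layer radiates at T_e = 287.0 K.
Layer-by-layer balance gives σT_s⁴ = (N+1)σT_e⁴, so T_s = 5^¼·287.0 = 429.2 K.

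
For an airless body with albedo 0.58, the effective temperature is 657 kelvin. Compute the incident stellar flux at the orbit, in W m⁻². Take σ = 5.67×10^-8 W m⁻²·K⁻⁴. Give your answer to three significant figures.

1.01×10^5 W m⁻²

Invert the energy balance for S: S = 4σT⁴/(1−α).
The emitted flux is σT⁴ = 10560 W m⁻².
S = 4·10560/0.42 = 1.006×10^5 W m⁻².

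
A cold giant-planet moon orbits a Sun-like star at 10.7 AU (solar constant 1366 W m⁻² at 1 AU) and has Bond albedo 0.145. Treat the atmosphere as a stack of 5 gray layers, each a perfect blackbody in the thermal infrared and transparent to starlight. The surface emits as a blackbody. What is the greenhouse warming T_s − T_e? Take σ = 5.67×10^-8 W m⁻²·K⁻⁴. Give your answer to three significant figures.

46.3 K

Flux at the orbit: S = 1366/(10.7)² = 11.93 W m⁻².
The effective emission temperature is T_e = [S(1−α)/(4σ)]^¼ = 81.89 K.
T_s = (N+1)^(1/4)·T_e = 128.2 K.
Warming: T_s − T_e = 46.28 K.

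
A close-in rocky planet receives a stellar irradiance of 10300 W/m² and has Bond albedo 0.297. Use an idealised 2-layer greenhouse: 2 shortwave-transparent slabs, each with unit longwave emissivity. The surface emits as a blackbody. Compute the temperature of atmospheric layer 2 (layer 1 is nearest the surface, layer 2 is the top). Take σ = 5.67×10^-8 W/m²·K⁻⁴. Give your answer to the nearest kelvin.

Top-of-atmosphere balance: σT_e⁴ = S(1−α)/4 = 1810 W/m² → T_e = 422.7 K.
The net upward flux σT_e⁴ is constant between every pair of levels, so T_k⁴ = (N+1−k)T_e⁴.
With k = 2: T_2 = (2+1−2)^¼·422.7 K = 422.7 K.

423 K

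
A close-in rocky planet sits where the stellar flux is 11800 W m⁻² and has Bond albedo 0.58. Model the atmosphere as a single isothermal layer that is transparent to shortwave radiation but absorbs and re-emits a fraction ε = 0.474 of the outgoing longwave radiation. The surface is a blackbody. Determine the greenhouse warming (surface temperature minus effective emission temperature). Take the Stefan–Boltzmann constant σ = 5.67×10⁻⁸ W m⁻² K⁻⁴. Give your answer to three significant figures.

Effective emission temperature (TOA balance): σT_e⁴ = S(1−α)/4 = 1239 W m⁻² → T_e = 384.5 K.
The surface balance (absorbed SW + ε·downward IR = σT_s⁴) with T_a⁴ = T_s⁴/2 reduces to T_s = T_e·[2/(2−ε)]^¼ = 411.4 K.
T_s − T_e = 411.4 − 384.5 = 26.90 K.

26.9 K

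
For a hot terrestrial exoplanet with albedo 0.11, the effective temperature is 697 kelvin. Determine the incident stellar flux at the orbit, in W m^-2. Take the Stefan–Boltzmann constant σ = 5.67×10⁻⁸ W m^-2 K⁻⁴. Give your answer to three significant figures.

60100 W m^-2

From S(1−α)/4 = σT⁴: S = 4σT⁴/(1−α).
σT⁴ = 5.67×10⁻⁸·(697)⁴ = 13380 W m^-2.
S = 4·13380/0.89 = 60140 W m^-2.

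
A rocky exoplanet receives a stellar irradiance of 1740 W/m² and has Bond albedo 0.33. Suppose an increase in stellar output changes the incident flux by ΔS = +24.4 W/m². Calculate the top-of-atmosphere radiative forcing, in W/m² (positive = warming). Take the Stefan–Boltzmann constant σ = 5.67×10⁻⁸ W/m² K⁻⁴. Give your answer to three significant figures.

4.09 W/m²

TOA radiative forcing: ΔF = (1−α)ΔS/4 = 0.67·(+24.4)/4 = 4.087 W/m².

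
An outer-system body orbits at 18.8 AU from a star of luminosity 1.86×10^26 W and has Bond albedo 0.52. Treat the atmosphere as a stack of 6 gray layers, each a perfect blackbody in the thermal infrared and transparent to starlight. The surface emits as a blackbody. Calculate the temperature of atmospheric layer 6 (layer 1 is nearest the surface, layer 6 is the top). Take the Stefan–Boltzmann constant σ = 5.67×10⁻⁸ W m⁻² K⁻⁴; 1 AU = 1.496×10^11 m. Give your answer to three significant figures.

44.6 K

d = 18.8 × 1.496×10^11 m = 2.812×10^12 m.
Spreading L over a sphere of radius d: S = 1.86×10^26/(4π·2.81×10^12²) = 1.871 W m⁻².
The effective emission temperature is T_e = [S(1−α)/(4σ)]^¼ = 44.61 K.
In the N-layer model, layer k (counted from the surface) has T_k = (N+1−k)^(1/4)·T_e.
With k = 6: T_6 = (6+1−6)^¼·44.61 K = 44.61 K.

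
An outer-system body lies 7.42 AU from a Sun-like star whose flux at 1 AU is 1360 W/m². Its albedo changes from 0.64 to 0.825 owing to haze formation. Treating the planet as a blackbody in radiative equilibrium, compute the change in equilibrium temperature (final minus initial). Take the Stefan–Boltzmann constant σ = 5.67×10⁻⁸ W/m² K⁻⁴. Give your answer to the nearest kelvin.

By the inverse-square law, S = 1360/7.42² = 24.70 W/m².
With α = 0.64, T₁ = 79.13 K.
After:  T₂ = [24.70·0.175/(4σ)]^(1/4) = 66.07 K.
ΔT = T₂ − T₁ = -13.06 K.

-13 K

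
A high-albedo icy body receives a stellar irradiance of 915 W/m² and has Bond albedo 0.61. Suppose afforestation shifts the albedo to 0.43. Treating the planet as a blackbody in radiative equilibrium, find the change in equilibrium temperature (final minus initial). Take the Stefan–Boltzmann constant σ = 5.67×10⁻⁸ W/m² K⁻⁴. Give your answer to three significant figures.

With α = 0.61, T₁ = 199.2 K.
Final:   T₂ = [S(1−0.43)/(4σ)]^(1/4) = 219.0 K.
ΔT = T₂ − T₁ = 19.82 K.

19.8 kelvin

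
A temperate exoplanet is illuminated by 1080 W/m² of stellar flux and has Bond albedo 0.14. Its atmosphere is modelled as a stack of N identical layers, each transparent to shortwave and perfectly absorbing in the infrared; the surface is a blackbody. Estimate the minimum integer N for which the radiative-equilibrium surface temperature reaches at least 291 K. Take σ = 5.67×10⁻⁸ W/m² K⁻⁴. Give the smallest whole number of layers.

1

The effective emission temperature is T_e = [S(1−α)/(4σ)]^¼ = 253.0 K.
Need (N+1)T_e⁴ ≥ T_s⁴, i.e. N+1 ≥ (291/253.0)⁴ = 1.751.
So N ≥ 0.751; the smallest integer is N = 1.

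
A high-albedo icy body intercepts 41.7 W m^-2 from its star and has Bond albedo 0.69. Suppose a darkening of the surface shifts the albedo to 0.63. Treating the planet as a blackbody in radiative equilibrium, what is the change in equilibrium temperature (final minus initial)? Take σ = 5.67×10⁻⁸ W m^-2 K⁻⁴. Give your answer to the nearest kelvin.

4 K

Before: T₁ = [41.70·0.31/(4σ)]^(1/4) = 86.89 K.
After:  T₂ = [41.70·0.37/(4σ)]^(1/4) = 90.82 K.
Change: 90.82 − 86.89 = 3.930 K.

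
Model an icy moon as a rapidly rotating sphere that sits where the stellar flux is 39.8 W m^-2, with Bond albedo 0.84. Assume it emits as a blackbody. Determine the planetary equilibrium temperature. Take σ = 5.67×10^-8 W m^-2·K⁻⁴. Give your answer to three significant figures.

Averaging over the sphere, the absorbed flux is S(1−α)/4 = 1.592 W m^-2.
In equilibrium σT⁴ equals this, so T = 72.79 K.

72.8 K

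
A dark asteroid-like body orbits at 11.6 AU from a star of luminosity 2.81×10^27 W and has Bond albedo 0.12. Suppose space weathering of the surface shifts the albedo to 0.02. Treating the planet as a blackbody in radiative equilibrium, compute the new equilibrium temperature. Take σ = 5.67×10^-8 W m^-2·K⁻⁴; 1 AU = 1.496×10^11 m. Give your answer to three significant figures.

Orbital distance: d = 11.6 AU = 1.735×10^12 m.
Flux at the orbit: S = L/(4πd²) = 2.81×10^27/(4π·(1.74×10^12)²) = 74.25 W m^-2.
New equilibrium: T₂ = [(1−0.02)·74.25/(4σ)]^(1/4) = 133.8 K.

134 K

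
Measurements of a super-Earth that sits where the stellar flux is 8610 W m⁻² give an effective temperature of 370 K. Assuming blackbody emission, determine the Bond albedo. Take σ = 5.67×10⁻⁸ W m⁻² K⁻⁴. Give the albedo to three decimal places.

0.506

Energy balance: S(1−α)/4 = σT⁴, so 1−α = 4σT⁴/S.
σT⁴ = 1063 W m⁻², so 4σT⁴ = 4251 W m⁻².
Hence α = 1 − 4251/8610 = 0.5063.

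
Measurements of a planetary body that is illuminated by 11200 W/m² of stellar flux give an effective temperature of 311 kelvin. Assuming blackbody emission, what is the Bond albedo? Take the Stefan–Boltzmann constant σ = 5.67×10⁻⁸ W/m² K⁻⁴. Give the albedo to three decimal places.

Rearranging the radiative balance, α = 1 − 4σT⁴/S.
4σT⁴ = 4·5.67×10⁻⁸·(311)⁴ = 2122 W/m².
1−α = 2122/11200 = 0.1894, so α = 0.8106.

0.811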